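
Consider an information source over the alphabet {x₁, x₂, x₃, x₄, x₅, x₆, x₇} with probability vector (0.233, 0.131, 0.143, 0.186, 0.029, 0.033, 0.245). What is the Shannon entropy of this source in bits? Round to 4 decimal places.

2.5341 bits

H = −Σ pᵢ log₂ pᵢ.
−0.233·log₂(0.233) = 0.4897
−0.131·log₂(0.131) = 0.3841
−0.143·log₂(0.143) = 0.4012
−0.186·log₂(0.186) = 0.4514
−0.029·log₂(0.029) = 0.1481
−0.033·log₂(0.033) = 0.1624
−0.245·log₂(0.245) = 0.4971
Sum ≈ 2.5341 → 2.5341 bits.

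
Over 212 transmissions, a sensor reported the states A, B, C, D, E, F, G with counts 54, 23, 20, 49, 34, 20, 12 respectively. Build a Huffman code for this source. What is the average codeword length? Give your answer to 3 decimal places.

Probabilities are the counts divided by 212.
Repeatedly combine the two least-probable nodes; the expected code length is the sum of the merged weights.
merge 3/53 + 5/53 → 8/53
merge 5/53 + 23/212 → 43/212
merge 8/53 + 17/106 → 33/106
merge 43/212 + 49/212 → 23/53
merge 27/106 + 33/106 → 30/53
merge 23/53 + 30/53 → 1
L = 8/53 + 43/212 + 33/106 + 23/53 + 30/53 + 1 = 565/212 ≈ 2.665 bits/symbol.

2.665 bits/symbol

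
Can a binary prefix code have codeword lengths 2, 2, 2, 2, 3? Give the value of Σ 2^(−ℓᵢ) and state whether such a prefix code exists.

1.125; no

With common denominator 2^3 = 8: Σ 2^(−ℓᵢ) = 2/8 + 2/8 + 2/8 + 2/8 + 1/8 = 9/8 = 1.125.
Kraft's inequality requires Σ ≤ 1; here Σ = 1.125 > 1, so no such prefix code exists.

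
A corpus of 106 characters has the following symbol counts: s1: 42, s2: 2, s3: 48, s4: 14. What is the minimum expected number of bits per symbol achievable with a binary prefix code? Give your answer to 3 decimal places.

Probabilities are the counts divided by 106.
Repeatedly combine the two least-probable nodes; the expected code length is the sum of the merged weights.
merge 1/53 + 7/53 → 8/53
merge 8/53 + 21/53 → 29/53
merge 24/53 + 29/53 → 1
L = 8/53 + 29/53 + 1 = 90/53 ≈ 1.698 bits/symbol.

1.698 bits/symbol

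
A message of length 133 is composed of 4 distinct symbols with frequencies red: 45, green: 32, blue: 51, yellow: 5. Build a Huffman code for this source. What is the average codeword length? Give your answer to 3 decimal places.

1.895 bits/symbol

Probabilities are the counts divided by 133.
Repeatedly combine the two least-probable nodes; the expected code length is the sum of the merged weights.
merge 5/133 + 32/133 → 37/133
merge 37/133 + 45/133 → 82/133
merge 51/133 + 82/133 → 1
L = 37/133 + 82/133 + 1 = 36/19 ≈ 1.895 bits/symbol.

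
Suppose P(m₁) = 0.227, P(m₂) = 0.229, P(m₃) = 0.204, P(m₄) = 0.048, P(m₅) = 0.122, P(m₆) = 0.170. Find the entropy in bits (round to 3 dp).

2.456 bits

H = −Σ pᵢ log₂ pᵢ.
−0.227·log₂(0.227) = 0.4856
−0.229·log₂(0.229) = 0.4870
−0.204·log₂(0.204) = 0.4678
−0.048·log₂(0.048) = 0.2103
−0.122·log₂(0.122) = 0.3703
−0.170·log₂(0.170) = 0.4346
Sum ≈ 2.4556 → 2.456 bits.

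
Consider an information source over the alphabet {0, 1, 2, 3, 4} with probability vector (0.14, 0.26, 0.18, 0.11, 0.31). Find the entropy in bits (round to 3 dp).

2.222 bits

H = −Σ pᵢ log₂ pᵢ.
−0.14·log₂(0.14) = 0.3971
−0.26·log₂(0.26) = 0.5053
−0.18·log₂(0.18) = 0.4453
−0.11·log₂(0.11) = 0.3503
−0.31·log₂(0.31) = 0.5238
Sum ≈ 2.2218 → 2.222 bits.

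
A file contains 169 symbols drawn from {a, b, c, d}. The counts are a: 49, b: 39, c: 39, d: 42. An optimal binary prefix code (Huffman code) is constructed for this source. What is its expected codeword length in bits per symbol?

2 bits/symbol

Probabilities are the counts divided by 169.
Repeatedly combine the two least-probable nodes; the expected code length is the sum of the merged weights.
merge 3/13 + 3/13 → 6/13
merge 42/169 + 49/169 → 7/13
merge 6/13 + 7/13 → 1
L = 6/13 + 7/13 + 1 = 2 bits/symbol.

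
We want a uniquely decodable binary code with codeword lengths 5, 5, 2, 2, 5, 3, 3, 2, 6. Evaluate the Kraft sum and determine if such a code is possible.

With common denominator 2^6 = 64: Σ 2^(−ℓᵢ) = 2/64 + 2/64 + 16/64 + 16/64 + 2/64 + 8/64 + 8/64 + 16/64 + 1/64 = 71/64 = 1.109375.
Kraft's inequality requires Σ ≤ 1; here Σ = 1.109375 > 1, so no such prefix code exists.

1.109375; no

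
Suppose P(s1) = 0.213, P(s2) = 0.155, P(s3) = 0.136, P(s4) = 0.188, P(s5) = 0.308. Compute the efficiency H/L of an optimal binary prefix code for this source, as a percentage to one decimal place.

98.7%

Entropy H = −Σ p log₂ p ≈ 2.2602 bits.
Huffman merges: 17/125+31/200→291/1000; 47/250+213/1000→401/1000; 291/1000+77/250→599/1000; 401/1000+599/1000→1. L = 2291/1000 ≈ 2.2910.
Efficiency = H/L = 2.2602/2.2910 = 98.7%.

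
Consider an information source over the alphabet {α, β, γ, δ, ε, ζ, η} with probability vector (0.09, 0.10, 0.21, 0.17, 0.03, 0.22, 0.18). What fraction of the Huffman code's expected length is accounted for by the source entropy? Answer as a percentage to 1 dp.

Entropy H = −Σ p log₂ p ≈ 2.6299 bits.
Huffman merges: 3/100+9/100→3/25; 1/10+3/25→11/50; 17/100+9/50→7/20; 21/100+11/50→43/100; 11/50+7/20→57/100; 43/100+57/100→1. L = 269/100 ≈ 2.6900.
Efficiency = H/L = 2.6299/2.6900 = 97.8%.

97.8%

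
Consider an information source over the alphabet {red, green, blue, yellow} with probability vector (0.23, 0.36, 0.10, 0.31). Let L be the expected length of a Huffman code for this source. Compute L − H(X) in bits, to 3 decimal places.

0.096 bits

Entropy H = −Σ p log₂ p ≈ 1.8743 bits.
Huffman merges: 1/10+23/100→33/100; 31/100+33/100→16/25; 9/25+16/25→1. L = 197/100 ≈ 1.9700.
L − H = 1.9700 − 1.8743 = 0.096 bits.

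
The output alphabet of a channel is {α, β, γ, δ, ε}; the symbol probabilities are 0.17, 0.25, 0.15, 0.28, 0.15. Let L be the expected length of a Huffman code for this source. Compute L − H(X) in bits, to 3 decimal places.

Entropy H = −Σ p log₂ p ≈ 2.2699 bits.
Huffman merges: 3/20+3/20→3/10; 17/100+1/4→21/50; 7/25+3/10→29/50; 21/50+29/50→1. L = 23/10 ≈ 2.3000.
L − H = 2.3000 − 2.2699 = 0.030 bits.

0.030 bits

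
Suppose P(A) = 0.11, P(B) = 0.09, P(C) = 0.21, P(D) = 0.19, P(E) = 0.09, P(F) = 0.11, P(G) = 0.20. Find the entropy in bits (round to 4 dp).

2.7183 bits

H = −Σ pᵢ log₂ pᵢ.
−0.11·log₂(0.11) = 0.3503
−0.09·log₂(0.09) = 0.3127
−0.21·log₂(0.21) = 0.4728
−0.19·log₂(0.19) = 0.4552
−0.09·log₂(0.09) = 0.3127
−0.11·log₂(0.11) = 0.3503
−0.20·log₂(0.20) = 0.4644
Sum ≈ 2.7183 → 2.7183 bits.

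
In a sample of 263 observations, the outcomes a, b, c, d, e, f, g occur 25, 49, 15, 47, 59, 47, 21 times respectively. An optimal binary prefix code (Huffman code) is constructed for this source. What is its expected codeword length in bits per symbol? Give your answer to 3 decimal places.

Probabilities are the counts divided by 263.
Repeatedly combine the two least-probable nodes; the expected code length is the sum of the merged weights.
merge 15/263 + 21/263 → 36/263
merge 25/263 + 36/263 → 61/263
merge 47/263 + 47/263 → 94/263
merge 49/263 + 59/263 → 108/263
merge 61/263 + 94/263 → 155/263
merge 108/263 + 155/263 → 1
L = 36/263 + 61/263 + 94/263 + 108/263 + 155/263 + 1 = 717/263 ≈ 2.726 bits/symbol.

2.726 bits/symbol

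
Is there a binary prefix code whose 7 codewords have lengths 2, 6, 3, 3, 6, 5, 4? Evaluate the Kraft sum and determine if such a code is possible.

0.625; yes

With common denominator 2^6 = 64: Σ 2^(−ℓᵢ) = 16/64 + 1/64 + 8/64 + 8/64 + 1/64 + 2/64 + 4/64 = 40/64 = 0.625.
Kraft's inequality requires Σ ≤ 1; here Σ = 0.625 ≤ 1, so such a prefix code exists.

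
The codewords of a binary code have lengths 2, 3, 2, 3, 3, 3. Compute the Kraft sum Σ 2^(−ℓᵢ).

1

With common denominator 2^3 = 8: Σ 2^(−ℓᵢ) = 2/8 + 1/8 + 2/8 + 1/8 + 1/8 + 1/8 = 8/8 = 1.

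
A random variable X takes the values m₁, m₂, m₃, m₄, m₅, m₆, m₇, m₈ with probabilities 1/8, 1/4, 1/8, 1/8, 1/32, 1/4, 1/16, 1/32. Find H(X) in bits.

2.6875 bits

Each probability is a power of 1/2, so log₂(1/p) is an integer.
H = Σ p·log₂(1/p) = 1/8·3 + 1/4·2 + 1/8·3 + 1/8·3 + 1/32·5 + 1/4·2 + 1/16·4 + 1/32·5 = 2.6875 bits.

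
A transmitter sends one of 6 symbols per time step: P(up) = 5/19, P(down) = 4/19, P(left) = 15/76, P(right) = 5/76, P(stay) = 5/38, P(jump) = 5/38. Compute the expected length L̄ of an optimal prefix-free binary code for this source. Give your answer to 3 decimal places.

Repeatedly combine the two least-probable nodes; the expected code length is the sum of the merged weights.
merge 5/76 + 5/38 → 15/76
merge 5/38 + 15/76 → 25/76
merge 15/76 + 4/19 → 31/76
merge 5/19 + 25/76 → 45/76
merge 31/76 + 45/76 → 1
L = 15/76 + 25/76 + 31/76 + 45/76 + 1 = 48/19 ≈ 2.526 bits/symbol.

2.526 bits/symbol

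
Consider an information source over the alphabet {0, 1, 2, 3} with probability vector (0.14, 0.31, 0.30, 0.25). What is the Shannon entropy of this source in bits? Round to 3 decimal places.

1.942 bits

H = −Σ pᵢ log₂ pᵢ.
−0.14·log₂(0.14) = 0.3971
−0.31·log₂(0.31) = 0.5238
−0.30·log₂(0.30) = 0.5211
−0.25·log₂(0.25) = 0.5000
Sum ≈ 1.9420 → 1.942 bits.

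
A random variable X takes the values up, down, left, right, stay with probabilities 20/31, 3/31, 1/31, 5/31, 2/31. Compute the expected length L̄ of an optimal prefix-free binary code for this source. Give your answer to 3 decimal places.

1.645 bits/symbol

Repeatedly combine the two least-probable nodes; the expected code length is the sum of the merged weights.
merge 1/31 + 2/31 → 3/31
merge 3/31 + 3/31 → 6/31
merge 5/31 + 6/31 → 11/31
merge 11/31 + 20/31 → 1
L = 3/31 + 6/31 + 11/31 + 1 = 51/31 ≈ 1.645 bits/symbol.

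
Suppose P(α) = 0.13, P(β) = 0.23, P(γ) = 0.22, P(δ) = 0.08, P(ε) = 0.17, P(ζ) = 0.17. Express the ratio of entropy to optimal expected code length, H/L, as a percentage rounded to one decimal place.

Entropy H = −Σ p log₂ p ≈ 2.5116 bits.
Huffman merges: 2/25+13/100→21/100; 17/100+17/100→17/50; 21/100+11/50→43/100; 23/100+17/50→57/100; 43/100+57/100→1. L = 51/20 ≈ 2.5500.
Efficiency = H/L = 2.5116/2.5500 = 98.5%.

98.5%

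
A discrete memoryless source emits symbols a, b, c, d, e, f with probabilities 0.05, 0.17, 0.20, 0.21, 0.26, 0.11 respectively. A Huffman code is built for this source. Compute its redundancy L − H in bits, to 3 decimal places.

Entropy H = −Σ p log₂ p ≈ 2.4435 bits.
Huffman merges: 1/20+11/100→4/25; 4/25+17/100→33/100; 1/5+21/100→41/100; 13/50+33/100→59/100; 41/100+59/100→1. L = 249/100 ≈ 2.4900.
L − H = 2.4900 − 2.4435 = 0.047 bits.

0.047 bits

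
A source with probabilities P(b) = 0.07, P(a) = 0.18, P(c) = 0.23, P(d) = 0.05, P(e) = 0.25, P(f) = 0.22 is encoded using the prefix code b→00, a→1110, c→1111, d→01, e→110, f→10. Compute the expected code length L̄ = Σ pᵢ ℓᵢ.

3.07 bits/symbol

L̄ = Σ pᵢ·ℓᵢ = 0.07·2 + 0.18·4 + 0.23·4 + 0.05·2 + 0.25·3 + 0.22·2 = 3.07 bits/symbol.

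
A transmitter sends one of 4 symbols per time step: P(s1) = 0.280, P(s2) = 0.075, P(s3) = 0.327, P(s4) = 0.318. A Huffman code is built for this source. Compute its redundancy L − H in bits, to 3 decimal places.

0.153 bits

Entropy H = −Σ p log₂ p ≈ 1.8474 bits.
Huffman merges: 3/40+7/25→71/200; 159/500+327/1000→129/200; 71/200+129/200→1. L = 2 ≈ 2.0000.
L − H = 2.0000 − 1.8474 = 0.153 bits.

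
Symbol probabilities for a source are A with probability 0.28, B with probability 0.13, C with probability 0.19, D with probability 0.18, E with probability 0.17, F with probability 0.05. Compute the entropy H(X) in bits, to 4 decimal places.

2.4481 bits

H = −Σ pᵢ log₂ pᵢ.
−0.28·log₂(0.28) = 0.5142
−0.13·log₂(0.13) = 0.3826
−0.19·log₂(0.19) = 0.4552
−0.18·log₂(0.18) = 0.4453
−0.17·log₂(0.17) = 0.4346
−0.05·log₂(0.05) = 0.2161
Sum ≈ 2.4481 → 2.4481 bits.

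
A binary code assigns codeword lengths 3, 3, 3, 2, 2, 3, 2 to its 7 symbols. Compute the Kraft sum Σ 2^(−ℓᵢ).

1.25

With common denominator 2^3 = 8: Σ 2^(−ℓᵢ) = 1/8 + 1/8 + 1/8 + 2/8 + 2/8 + 1/8 + 2/8 = 10/8 = 1.25.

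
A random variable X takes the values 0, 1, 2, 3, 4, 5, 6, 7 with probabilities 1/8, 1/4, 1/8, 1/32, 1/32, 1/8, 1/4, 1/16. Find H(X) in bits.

2.6875 bits

Each probability is a power of 1/2, so log₂(1/p) is an integer.
H = Σ p·log₂(1/p) = 1/8·3 + 1/4·2 + 1/8·3 + 1/32·5 + 1/32·5 + 1/8·3 + 1/4·2 + 1/16·4 = 2.6875 bits.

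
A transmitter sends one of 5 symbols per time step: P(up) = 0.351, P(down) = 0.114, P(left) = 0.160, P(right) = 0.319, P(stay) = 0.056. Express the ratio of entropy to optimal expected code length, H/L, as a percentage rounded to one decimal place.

96.3%

Entropy H = −Σ p log₂ p ≈ 2.0690 bits.
Huffman merges: 7/125+57/500→17/100; 4/25+17/100→33/100; 319/1000+33/100→649/1000; 351/1000+649/1000→1. L = 2149/1000 ≈ 2.1490.
Efficiency = H/L = 2.0690/2.1490 = 96.3%.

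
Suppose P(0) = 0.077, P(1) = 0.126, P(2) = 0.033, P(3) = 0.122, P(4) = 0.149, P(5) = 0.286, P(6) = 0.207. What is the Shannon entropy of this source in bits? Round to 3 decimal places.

H = −Σ pᵢ log₂ pᵢ.
−0.077·log₂(0.077) = 0.2848
−0.126·log₂(0.126) = 0.3766
−0.033·log₂(0.033) = 0.1624
−0.122·log₂(0.122) = 0.3703
−0.149·log₂(0.149) = 0.4092
−0.286·log₂(0.286) = 0.5165
−0.207·log₂(0.207) = 0.4704
Sum ≈ 2.5902 → 2.590 bits.

2.590 bits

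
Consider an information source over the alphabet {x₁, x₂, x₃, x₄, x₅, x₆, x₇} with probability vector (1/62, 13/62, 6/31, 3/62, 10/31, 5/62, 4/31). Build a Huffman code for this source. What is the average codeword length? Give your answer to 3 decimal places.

Repeatedly combine the two least-probable nodes; the expected code length is the sum of the merged weights.
merge 1/62 + 3/62 → 2/31
merge 2/31 + 5/62 → 9/62
merge 4/31 + 9/62 → 17/62
merge 6/31 + 13/62 → 25/62
merge 17/62 + 10/31 → 37/62
merge 25/62 + 37/62 → 1
L = 2/31 + 9/62 + 17/62 + 25/62 + 37/62 + 1 = 77/31 ≈ 2.484 bits/symbol.

2.484 bits/symbol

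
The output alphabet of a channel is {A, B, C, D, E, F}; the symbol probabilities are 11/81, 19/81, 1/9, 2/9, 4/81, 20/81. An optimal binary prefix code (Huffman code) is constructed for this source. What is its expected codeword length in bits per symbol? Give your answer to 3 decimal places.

Repeatedly combine the two least-probable nodes; the expected code length is the sum of the merged weights.
merge 4/81 + 1/9 → 13/81
merge 11/81 + 13/81 → 8/27
merge 2/9 + 19/81 → 37/81
merge 20/81 + 8/27 → 44/81
merge 37/81 + 44/81 → 1
L = 13/81 + 8/27 + 37/81 + 44/81 + 1 = 199/81 ≈ 2.457 bits/symbol.

2.457 bits/symbol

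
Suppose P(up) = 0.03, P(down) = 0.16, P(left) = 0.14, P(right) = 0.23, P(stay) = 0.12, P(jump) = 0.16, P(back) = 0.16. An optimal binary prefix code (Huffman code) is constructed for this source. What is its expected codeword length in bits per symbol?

Repeatedly combine the two least-probable nodes; the expected code length is the sum of the merged weights.
merge 3/100 + 3/25 → 3/20
merge 7/50 + 3/20 → 29/100
merge 4/25 + 4/25 → 8/25
merge 4/25 + 23/100 → 39/100
merge 29/100 + 8/25 → 61/100
merge 39/100 + 61/100 → 1
L = 3/20 + 29/100 + 8/25 + 39/100 + 61/100 + 1 = 69/25 = 2.76 bits/symbol.

2.76 bits/symbol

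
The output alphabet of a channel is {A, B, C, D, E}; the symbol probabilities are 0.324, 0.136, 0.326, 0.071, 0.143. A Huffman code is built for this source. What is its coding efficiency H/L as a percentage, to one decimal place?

Entropy H = −Σ p log₂ p ≈ 2.1176 bits.
Huffman merges: 71/1000+17/125→207/1000; 143/1000+207/1000→7/20; 81/250+163/500→13/20; 7/20+13/20→1. L = 2207/1000 ≈ 2.2070.
Efficiency = H/L = 2.1176/2.2070 = 95.9%.

95.9%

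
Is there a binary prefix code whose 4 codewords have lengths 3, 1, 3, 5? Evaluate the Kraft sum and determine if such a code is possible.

0.78125; yes

With common denominator 2^5 = 32: Σ 2^(−ℓᵢ) = 4/32 + 16/32 + 4/32 + 1/32 = 25/32 = 0.78125.
Kraft's inequality requires Σ ≤ 1; here Σ = 0.78125 ≤ 1, so such a prefix code exists.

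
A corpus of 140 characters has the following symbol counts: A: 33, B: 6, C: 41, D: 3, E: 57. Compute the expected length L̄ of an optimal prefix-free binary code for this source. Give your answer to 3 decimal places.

Probabilities are the counts divided by 140.
Repeatedly combine the two least-probable nodes; the expected code length is the sum of the merged weights.
merge 3/140 + 3/70 → 9/140
merge 9/140 + 33/140 → 3/10
merge 41/140 + 3/10 → 83/140
merge 57/140 + 83/140 → 1
L = 9/140 + 3/10 + 83/140 + 1 = 137/70 ≈ 1.957 bits/symbol.

1.957 bits/symbol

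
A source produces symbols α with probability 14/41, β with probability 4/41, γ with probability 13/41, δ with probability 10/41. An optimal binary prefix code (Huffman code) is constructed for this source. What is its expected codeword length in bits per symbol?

2 bits/symbol

Repeatedly combine the two least-probable nodes; the expected code length is the sum of the merged weights.
merge 4/41 + 10/41 → 14/41
merge 13/41 + 14/41 → 27/41
merge 14/41 + 27/41 → 1
L = 14/41 + 27/41 + 1 = 2 bits/symbol.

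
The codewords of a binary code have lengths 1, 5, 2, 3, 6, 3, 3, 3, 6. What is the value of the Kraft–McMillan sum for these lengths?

1.3125

With common denominator 2^6 = 64: Σ 2^(−ℓᵢ) = 32/64 + 2/64 + 16/64 + 8/64 + 1/64 + 8/64 + 8/64 + 8/64 + 1/64 = 84/64 = 1.3125.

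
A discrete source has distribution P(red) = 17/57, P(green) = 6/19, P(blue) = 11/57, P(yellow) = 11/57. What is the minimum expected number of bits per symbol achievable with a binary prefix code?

2 bits/symbol

Repeatedly combine the two least-probable nodes; the expected code length is the sum of the merged weights.
merge 11/57 + 11/57 → 22/57
merge 17/57 + 6/19 → 35/57
merge 22/57 + 35/57 → 1
L = 22/57 + 35/57 + 1 = 2 bits/symbol.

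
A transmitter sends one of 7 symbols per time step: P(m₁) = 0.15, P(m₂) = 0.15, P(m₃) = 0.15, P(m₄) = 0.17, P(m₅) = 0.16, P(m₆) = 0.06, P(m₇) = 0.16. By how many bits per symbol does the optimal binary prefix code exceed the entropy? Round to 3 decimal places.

Entropy H = −Σ p log₂ p ≈ 2.7558 bits.
Huffman merges: 3/50+3/20→21/100; 3/20+3/20→3/10; 4/25+4/25→8/25; 17/100+21/100→19/50; 3/10+8/25→31/50; 19/50+31/50→1. L = 283/100 ≈ 2.8300.
L − H = 2.8300 − 2.7558 = 0.074 bits.

0.074 bits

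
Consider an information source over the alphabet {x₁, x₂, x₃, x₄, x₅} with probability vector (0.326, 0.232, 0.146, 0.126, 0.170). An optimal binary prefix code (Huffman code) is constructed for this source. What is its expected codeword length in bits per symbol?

Repeatedly combine the two least-probable nodes; the expected code length is the sum of the merged weights.
merge 63/500 + 73/500 → 34/125
merge 17/100 + 29/125 → 201/500
merge 34/125 + 163/500 → 299/500
merge 201/500 + 299/500 → 1
L = 34/125 + 201/500 + 299/500 + 1 = 284/125 = 2.272 bits/symbol.

2.272 bits/symbol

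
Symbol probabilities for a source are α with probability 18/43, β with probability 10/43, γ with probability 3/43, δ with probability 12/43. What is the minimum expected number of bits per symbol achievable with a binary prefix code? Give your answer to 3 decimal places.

1.884 bits/symbol

Repeatedly combine the two least-probable nodes; the expected code length is the sum of the merged weights.
merge 3/43 + 10/43 → 13/43
merge 12/43 + 13/43 → 25/43
merge 18/43 + 25/43 → 1
L = 13/43 + 25/43 + 1 = 81/43 ≈ 1.884 bits/symbol.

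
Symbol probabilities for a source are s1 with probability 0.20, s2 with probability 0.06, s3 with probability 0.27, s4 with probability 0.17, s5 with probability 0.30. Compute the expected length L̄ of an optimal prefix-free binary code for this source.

2.23 bits/symbol

Repeatedly combine the two least-probable nodes; the expected code length is the sum of the merged weights.
merge 3/50 + 17/100 → 23/100
merge 1/5 + 23/100 → 43/100
merge 27/100 + 3/10 → 57/100
merge 43/100 + 57/100 → 1
L = 23/100 + 43/100 + 57/100 + 1 = 223/100 = 2.23 bits/symbol.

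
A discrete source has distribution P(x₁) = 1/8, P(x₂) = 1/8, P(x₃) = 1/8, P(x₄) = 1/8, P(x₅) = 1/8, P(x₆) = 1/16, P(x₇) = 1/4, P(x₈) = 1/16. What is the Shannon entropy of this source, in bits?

Each probability is a power of 1/2, so log₂(1/p) is an integer.
H = Σ p·log₂(1/p) = 1/8·3 + 1/8·3 + 1/8·3 + 1/8·3 + 1/8·3 + 1/16·4 + 1/4·2 + 1/16·4 = 2.875 bits.

2.875 bits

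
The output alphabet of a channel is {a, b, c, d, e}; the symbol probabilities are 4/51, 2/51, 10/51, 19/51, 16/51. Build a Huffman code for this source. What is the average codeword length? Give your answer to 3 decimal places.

2.059 bits/symbol

Repeatedly combine the two least-probable nodes; the expected code length is the sum of the merged weights.
merge 2/51 + 4/51 → 2/17
merge 2/17 + 10/51 → 16/51
merge 16/51 + 16/51 → 32/51
merge 19/51 + 32/51 → 1
L = 2/17 + 16/51 + 32/51 + 1 = 35/17 ≈ 2.059 bits/symbol.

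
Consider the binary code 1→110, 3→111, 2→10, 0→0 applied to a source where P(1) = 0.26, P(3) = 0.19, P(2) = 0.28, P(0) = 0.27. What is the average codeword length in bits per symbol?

2.18 bits/symbol

L̄ = Σ pᵢ·ℓᵢ = 0.26·3 + 0.19·3 + 0.28·2 + 0.27·1 = 2.18 bits/symbol.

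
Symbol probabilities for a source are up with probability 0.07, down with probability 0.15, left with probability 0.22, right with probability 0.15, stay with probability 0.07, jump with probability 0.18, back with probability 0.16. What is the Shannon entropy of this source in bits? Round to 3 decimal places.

2.707 bits

H = −Σ pᵢ log₂ pᵢ.
−0.07·log₂(0.07) = 0.2686
−0.15·log₂(0.15) = 0.4105
−0.22·log₂(0.22) = 0.4806
−0.15·log₂(0.15) = 0.4105
−0.07·log₂(0.07) = 0.2686
−0.18·log₂(0.18) = 0.4453
−0.16·log₂(0.16) = 0.4230
Sum ≈ 2.7071 → 2.707 bits.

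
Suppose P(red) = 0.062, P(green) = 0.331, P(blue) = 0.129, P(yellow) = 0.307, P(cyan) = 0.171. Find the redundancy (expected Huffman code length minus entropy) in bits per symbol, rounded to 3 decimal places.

Entropy H = −Σ p log₂ p ≈ 2.1166 bits.
Huffman merges: 31/500+129/1000→191/1000; 171/1000+191/1000→181/500; 307/1000+331/1000→319/500; 181/500+319/500→1. L = 2191/1000 ≈ 2.1910.
L − H = 2.1910 − 2.1166 = 0.074 bits.

0.074 bits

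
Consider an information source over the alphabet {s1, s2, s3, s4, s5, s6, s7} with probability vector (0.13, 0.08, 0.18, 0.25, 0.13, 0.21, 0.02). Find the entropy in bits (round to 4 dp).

2.5878 bits

H = −Σ pᵢ log₂ pᵢ.
−0.13·log₂(0.13) = 0.3826
−0.08·log₂(0.08) = 0.2915
−0.18·log₂(0.18) = 0.4453
−0.25·log₂(0.25) = 0.5000
−0.13·log₂(0.13) = 0.3826
−0.21·log₂(0.21) = 0.4728
−0.02·log₂(0.02) = 0.1129
Sum ≈ 2.5878 → 2.5878 bits.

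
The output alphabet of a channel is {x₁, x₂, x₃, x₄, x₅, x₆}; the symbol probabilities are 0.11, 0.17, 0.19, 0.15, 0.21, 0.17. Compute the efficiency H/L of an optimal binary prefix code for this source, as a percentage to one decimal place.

Entropy H = −Σ p log₂ p ≈ 2.5581 bits.
Huffman merges: 11/100+3/20→13/50; 17/100+17/100→17/50; 19/100+21/100→2/5; 13/50+17/50→3/5; 2/5+3/5→1. L = 13/5 ≈ 2.6000.
Efficiency = H/L = 2.5581/2.6000 = 98.4%.

98.4%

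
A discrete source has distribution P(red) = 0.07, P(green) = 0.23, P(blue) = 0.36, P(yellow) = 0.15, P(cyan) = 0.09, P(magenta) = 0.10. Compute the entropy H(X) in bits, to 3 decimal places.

H = −Σ pᵢ log₂ pᵢ.
−0.07·log₂(0.07) = 0.2686
−0.23·log₂(0.23) = 0.4877
−0.36·log₂(0.36) = 0.5306
−0.15·log₂(0.15) = 0.4105
−0.09·log₂(0.09) = 0.3127
−0.10·log₂(0.10) = 0.3322
Sum ≈ 2.3422 → 2.342 bits.

2.342 bits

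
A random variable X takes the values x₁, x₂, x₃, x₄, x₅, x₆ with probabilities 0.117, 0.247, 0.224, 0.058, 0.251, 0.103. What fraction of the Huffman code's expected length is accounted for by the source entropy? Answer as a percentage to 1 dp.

Entropy H = −Σ p log₂ p ≈ 2.4205 bits.
Huffman merges: 29/500+103/1000→161/1000; 117/1000+161/1000→139/500; 28/125+247/1000→471/1000; 251/1000+139/500→529/1000; 471/1000+529/1000→1. L = 2439/1000 ≈ 2.4390.
Efficiency = H/L = 2.4205/2.4390 = 99.2%.

99.2%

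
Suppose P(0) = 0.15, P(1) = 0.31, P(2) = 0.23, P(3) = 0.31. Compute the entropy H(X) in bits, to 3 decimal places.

H = −Σ pᵢ log₂ pᵢ.
−0.15·log₂(0.15) = 0.4105
−0.31·log₂(0.31) = 0.5238
−0.23·log₂(0.23) = 0.4877
−0.31·log₂(0.31) = 0.5238
Sum ≈ 1.9458 → 1.946 bits.

1.946 bits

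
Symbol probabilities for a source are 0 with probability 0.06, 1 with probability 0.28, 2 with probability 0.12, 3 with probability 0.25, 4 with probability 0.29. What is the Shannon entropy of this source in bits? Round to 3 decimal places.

2.143 bits

H = −Σ pᵢ log₂ pᵢ.
−0.06·log₂(0.06) = 0.2435
−0.28·log₂(0.28) = 0.5142
−0.12·log₂(0.12) = 0.3671
−0.25·log₂(0.25) = 0.5000
−0.29·log₂(0.29) = 0.5179
Sum ≈ 2.1427 → 2.143 bits.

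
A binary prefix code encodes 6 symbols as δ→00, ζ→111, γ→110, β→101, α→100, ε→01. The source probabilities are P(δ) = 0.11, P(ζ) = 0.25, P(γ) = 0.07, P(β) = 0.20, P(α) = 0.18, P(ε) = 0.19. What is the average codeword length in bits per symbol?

L̄ = Σ pᵢ·ℓᵢ = 0.11·2 + 0.25·3 + 0.07·3 + 0.20·3 + 0.18·3 + 0.19·2 = 2.7 bits/symbol.

2.7 bits/symbol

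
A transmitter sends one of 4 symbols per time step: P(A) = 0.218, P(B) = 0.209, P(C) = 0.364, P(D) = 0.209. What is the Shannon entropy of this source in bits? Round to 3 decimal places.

H = −Σ pᵢ log₂ pᵢ.
−0.218·log₂(0.218) = 0.4791
−0.209·log₂(0.209) = 0.4720
−0.364·log₂(0.364) = 0.5307
−0.209·log₂(0.209) = 0.4720
Sum ≈ 1.9538 → 1.954 bits.

1.954 bits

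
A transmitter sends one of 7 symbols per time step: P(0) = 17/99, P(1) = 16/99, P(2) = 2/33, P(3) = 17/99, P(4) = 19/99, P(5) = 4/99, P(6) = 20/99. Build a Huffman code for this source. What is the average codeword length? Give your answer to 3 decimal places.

2.707 bits/symbol

Repeatedly combine the two least-probable nodes; the expected code length is the sum of the merged weights.
merge 4/99 + 2/33 → 10/99
merge 10/99 + 16/99 → 26/99
merge 17/99 + 17/99 → 34/99
merge 19/99 + 20/99 → 13/33
merge 26/99 + 34/99 → 20/33
merge 13/33 + 20/33 → 1
L = 10/99 + 26/99 + 34/99 + 13/33 + 20/33 + 1 = 268/99 ≈ 2.707 bits/symbol.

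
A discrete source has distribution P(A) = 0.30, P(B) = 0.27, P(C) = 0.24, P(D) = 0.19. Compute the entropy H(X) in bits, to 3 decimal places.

1.980 bits

H = −Σ pᵢ log₂ pᵢ.
−0.30·log₂(0.30) = 0.5211
−0.27·log₂(0.27) = 0.5100
−0.24·log₂(0.24) = 0.4941
−0.19·log₂(0.19) = 0.4552
Sum ≈ 1.9805 → 1.980 bits.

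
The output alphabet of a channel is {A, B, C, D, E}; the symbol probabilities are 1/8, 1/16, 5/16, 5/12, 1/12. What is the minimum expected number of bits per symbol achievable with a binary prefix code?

2 bits/symbol

Repeatedly combine the two least-probable nodes; the expected code length is the sum of the merged weights.
merge 1/16 + 1/12 → 7/48
merge 1/8 + 7/48 → 13/48
merge 13/48 + 5/16 → 7/12
merge 5/12 + 7/12 → 1
L = 7/48 + 13/48 + 7/12 + 1 = 2 bits/symbol.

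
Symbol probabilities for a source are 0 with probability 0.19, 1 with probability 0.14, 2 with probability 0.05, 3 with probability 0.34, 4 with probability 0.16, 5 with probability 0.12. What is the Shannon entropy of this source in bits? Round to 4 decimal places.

H = −Σ pᵢ log₂ pᵢ.
−0.19·log₂(0.19) = 0.4552
−0.14·log₂(0.14) = 0.3971
−0.05·log₂(0.05) = 0.2161
−0.34·log₂(0.34) = 0.5292
−0.16·log₂(0.16) = 0.4230
−0.12·log₂(0.12) = 0.3671
Sum ≈ 2.3877 → 2.3877 bits.

2.3877 bits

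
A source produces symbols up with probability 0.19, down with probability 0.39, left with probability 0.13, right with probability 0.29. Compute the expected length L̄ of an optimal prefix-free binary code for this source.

Repeatedly combine the two least-probable nodes; the expected code length is the sum of the merged weights.
merge 13/100 + 19/100 → 8/25
merge 29/100 + 8/25 → 61/100
merge 39/100 + 61/100 → 1
L = 8/25 + 61/100 + 1 = 193/100 = 1.93 bits/symbol.

1.93 bits/symbol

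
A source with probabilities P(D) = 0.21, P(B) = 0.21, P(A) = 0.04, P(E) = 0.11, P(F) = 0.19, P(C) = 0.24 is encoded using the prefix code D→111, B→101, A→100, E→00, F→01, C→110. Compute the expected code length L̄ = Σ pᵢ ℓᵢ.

L̄ = Σ pᵢ·ℓᵢ = 0.21·3 + 0.21·3 + 0.04·3 + 0.11·2 + 0.19·2 + 0.24·3 = 2.7 bits/symbol.

2.7 bits/symbol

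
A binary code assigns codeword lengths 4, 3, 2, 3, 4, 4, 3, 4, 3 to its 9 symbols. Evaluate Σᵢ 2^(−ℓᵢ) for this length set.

1

With common denominator 2^4 = 16: Σ 2^(−ℓᵢ) = 1/16 + 2/16 + 4/16 + 2/16 + 1/16 + 1/16 + 2/16 + 1/16 + 2/16 = 16/16 = 1.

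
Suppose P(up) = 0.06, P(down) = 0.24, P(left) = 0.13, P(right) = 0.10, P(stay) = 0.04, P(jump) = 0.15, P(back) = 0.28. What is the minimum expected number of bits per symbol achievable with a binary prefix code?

Repeatedly combine the two least-probable nodes; the expected code length is the sum of the merged weights.
merge 1/25 + 3/50 → 1/10
merge 1/10 + 1/10 → 1/5
merge 13/100 + 3/20 → 7/25
merge 1/5 + 6/25 → 11/25
merge 7/25 + 7/25 → 14/25
merge 11/25 + 14/25 → 1
L = 1/10 + 1/5 + 7/25 + 11/25 + 14/25 + 1 = 129/50 = 2.58 bits/symbol.

2.58 bits/symbol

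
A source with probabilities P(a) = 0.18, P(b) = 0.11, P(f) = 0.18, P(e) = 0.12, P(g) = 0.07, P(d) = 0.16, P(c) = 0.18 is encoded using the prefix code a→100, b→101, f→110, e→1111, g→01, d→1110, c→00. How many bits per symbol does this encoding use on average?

3.03 bits/symbol

L̄ = Σ pᵢ·ℓᵢ = 0.18·3 + 0.11·3 + 0.18·3 + 0.12·4 + 0.07·2 + 0.16·4 + 0.18·2 = 3.03 bits/symbol.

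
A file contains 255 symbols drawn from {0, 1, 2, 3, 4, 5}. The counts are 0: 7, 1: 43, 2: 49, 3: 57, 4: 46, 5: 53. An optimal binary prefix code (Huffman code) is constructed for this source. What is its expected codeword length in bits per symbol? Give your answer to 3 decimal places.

Probabilities are the counts divided by 255.
Repeatedly combine the two least-probable nodes; the expected code length is the sum of the merged weights.
merge 7/255 + 43/255 → 10/51
merge 46/255 + 49/255 → 19/51
merge 10/51 + 53/255 → 103/255
merge 19/85 + 19/51 → 152/255
merge 103/255 + 152/255 → 1
L = 10/51 + 19/51 + 103/255 + 152/255 + 1 = 131/51 ≈ 2.569 bits/symbol.

2.569 bits/symbol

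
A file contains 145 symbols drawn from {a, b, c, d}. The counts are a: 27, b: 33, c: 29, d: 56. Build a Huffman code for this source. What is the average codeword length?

2 bits/symbol

Probabilities are the counts divided by 145.
Repeatedly combine the two least-probable nodes; the expected code length is the sum of the merged weights.
merge 27/145 + 1/5 → 56/145
merge 33/145 + 56/145 → 89/145
merge 56/145 + 89/145 → 1
L = 56/145 + 89/145 + 1 = 2 bits/symbol.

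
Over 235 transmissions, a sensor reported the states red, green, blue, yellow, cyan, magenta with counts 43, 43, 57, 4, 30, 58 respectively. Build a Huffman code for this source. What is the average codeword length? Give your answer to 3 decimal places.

2.472 bits/symbol

Probabilities are the counts divided by 235.
Repeatedly combine the two least-probable nodes; the expected code length is the sum of the merged weights.
merge 4/235 + 6/47 → 34/235
merge 34/235 + 43/235 → 77/235
merge 43/235 + 57/235 → 20/47
merge 58/235 + 77/235 → 27/47
merge 20/47 + 27/47 → 1
L = 34/235 + 77/235 + 20/47 + 27/47 + 1 = 581/235 ≈ 2.472 bits/symbol.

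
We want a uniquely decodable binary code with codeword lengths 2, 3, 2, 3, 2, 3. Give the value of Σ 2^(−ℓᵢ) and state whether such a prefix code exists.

With common denominator 2^3 = 8: Σ 2^(−ℓᵢ) = 2/8 + 1/8 + 2/8 + 1/8 + 2/8 + 1/8 = 9/8 = 1.125.
Kraft's inequality requires Σ ≤ 1; here Σ = 1.125 > 1, so no such prefix code exists.

1.125; no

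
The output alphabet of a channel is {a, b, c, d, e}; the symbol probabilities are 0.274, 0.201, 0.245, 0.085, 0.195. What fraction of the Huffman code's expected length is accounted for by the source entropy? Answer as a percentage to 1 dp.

Entropy H = −Σ p log₂ p ≈ 2.2364 bits.
Huffman merges: 17/200+39/200→7/25; 201/1000+49/200→223/500; 137/500+7/25→277/500; 223/500+277/500→1. L = 57/25 ≈ 2.2800.
Efficiency = H/L = 2.2364/2.2800 = 98.1%.

98.1%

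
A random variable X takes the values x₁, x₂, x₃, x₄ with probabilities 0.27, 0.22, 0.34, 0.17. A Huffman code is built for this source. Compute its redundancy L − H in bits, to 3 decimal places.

Entropy H = −Σ p log₂ p ≈ 1.9544 bits.
Huffman merges: 17/100+11/50→39/100; 27/100+17/50→61/100; 39/100+61/100→1. L = 2 ≈ 2.0000.
L − H = 2.0000 − 1.9544 = 0.046 bits.

0.046 bits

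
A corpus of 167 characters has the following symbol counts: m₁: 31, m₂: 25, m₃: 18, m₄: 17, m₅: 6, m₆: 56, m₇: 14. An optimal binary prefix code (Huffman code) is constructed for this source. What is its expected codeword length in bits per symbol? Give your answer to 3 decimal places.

2.599 bits/symbol

Probabilities are the counts divided by 167.
Repeatedly combine the two least-probable nodes; the expected code length is the sum of the merged weights.
merge 6/167 + 14/167 → 20/167
merge 17/167 + 18/167 → 35/167
merge 20/167 + 25/167 → 45/167
merge 31/167 + 35/167 → 66/167
merge 45/167 + 56/167 → 101/167
merge 66/167 + 101/167 → 1
L = 20/167 + 35/167 + 45/167 + 66/167 + 101/167 + 1 = 434/167 ≈ 2.599 bits/symbol.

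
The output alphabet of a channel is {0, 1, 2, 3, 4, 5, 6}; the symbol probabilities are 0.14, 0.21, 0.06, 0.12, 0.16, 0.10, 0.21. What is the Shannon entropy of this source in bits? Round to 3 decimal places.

2.709 bits

H = −Σ pᵢ log₂ pᵢ.
−0.14·log₂(0.14) = 0.3971
−0.21·log₂(0.21) = 0.4728
−0.06·log₂(0.06) = 0.2435
−0.12·log₂(0.12) = 0.3671
−0.16·log₂(0.16) = 0.4230
−0.10·log₂(0.10) = 0.3322
−0.21·log₂(0.21) = 0.4728
Sum ≈ 2.7086 → 2.709 bits.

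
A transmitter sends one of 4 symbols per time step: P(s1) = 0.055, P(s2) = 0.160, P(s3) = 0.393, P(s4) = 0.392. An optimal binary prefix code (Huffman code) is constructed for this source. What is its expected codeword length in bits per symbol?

Repeatedly combine the two least-probable nodes; the expected code length is the sum of the merged weights.
merge 11/200 + 4/25 → 43/200
merge 43/200 + 49/125 → 607/1000
merge 393/1000 + 607/1000 → 1
L = 43/200 + 607/1000 + 1 = 911/500 = 1.822 bits/symbol.

1.822 bits/symbol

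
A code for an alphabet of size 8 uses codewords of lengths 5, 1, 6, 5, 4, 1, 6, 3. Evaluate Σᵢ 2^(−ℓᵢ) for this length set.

1.28125

With common denominator 2^6 = 64: Σ 2^(−ℓᵢ) = 2/64 + 32/64 + 1/64 + 2/64 + 4/64 + 32/64 + 1/64 + 8/64 = 82/64 = 1.28125.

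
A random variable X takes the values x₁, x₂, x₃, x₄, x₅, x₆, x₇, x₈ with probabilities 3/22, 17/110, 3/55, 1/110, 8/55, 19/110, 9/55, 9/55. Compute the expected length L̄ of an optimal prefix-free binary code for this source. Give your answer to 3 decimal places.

2.891 bits/symbol

Repeatedly combine the two least-probable nodes; the expected code length is the sum of the merged weights.
merge 1/110 + 3/55 → 7/110
merge 7/110 + 3/22 → 1/5
merge 8/55 + 17/110 → 3/10
merge 9/55 + 9/55 → 18/55
merge 19/110 + 1/5 → 41/110
merge 3/10 + 18/55 → 69/110
merge 41/110 + 69/110 → 1
L = 7/110 + 1/5 + 3/10 + 18/55 + 41/110 + 69/110 + 1 = 159/55 ≈ 2.891 bits/symbol.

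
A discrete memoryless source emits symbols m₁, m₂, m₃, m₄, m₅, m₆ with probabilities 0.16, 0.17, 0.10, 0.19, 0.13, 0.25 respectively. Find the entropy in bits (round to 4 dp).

2.5277 bits

H = −Σ pᵢ log₂ pᵢ.
−0.16·log₂(0.16) = 0.4230
−0.17·log₂(0.17) = 0.4346
−0.10·log₂(0.10) = 0.3322
−0.19·log₂(0.19) = 0.4552
−0.13·log₂(0.13) = 0.3826
−0.25·log₂(0.25) = 0.5000
Sum ≈ 2.5277 → 2.5277 bits.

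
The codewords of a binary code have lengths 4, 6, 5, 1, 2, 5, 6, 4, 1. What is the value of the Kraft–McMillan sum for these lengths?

1.46875

With common denominator 2^6 = 64: Σ 2^(−ℓᵢ) = 4/64 + 1/64 + 2/64 + 32/64 + 16/64 + 2/64 + 1/64 + 4/64 + 32/64 = 94/64 = 1.46875.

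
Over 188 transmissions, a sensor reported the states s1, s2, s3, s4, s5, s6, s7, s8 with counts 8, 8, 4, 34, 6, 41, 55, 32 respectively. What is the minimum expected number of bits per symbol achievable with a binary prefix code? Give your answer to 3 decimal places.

Probabilities are the counts divided by 188.
Repeatedly combine the two least-probable nodes; the expected code length is the sum of the merged weights.
merge 1/47 + 3/94 → 5/94
merge 2/47 + 2/47 → 4/47
merge 5/94 + 4/47 → 13/94
merge 13/94 + 8/47 → 29/94
merge 17/94 + 41/188 → 75/188
merge 55/188 + 29/94 → 113/188
merge 75/188 + 113/188 → 1
L = 5/94 + 4/47 + 13/94 + 29/94 + 75/188 + 113/188 + 1 = 243/94 ≈ 2.585 bits/symbol.

2.585 bits/symbol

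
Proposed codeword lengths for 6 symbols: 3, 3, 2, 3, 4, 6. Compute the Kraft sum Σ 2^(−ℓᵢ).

With common denominator 2^6 = 64: Σ 2^(−ℓᵢ) = 8/64 + 8/64 + 16/64 + 8/64 + 4/64 + 1/64 = 45/64 = 0.703125.

0.703125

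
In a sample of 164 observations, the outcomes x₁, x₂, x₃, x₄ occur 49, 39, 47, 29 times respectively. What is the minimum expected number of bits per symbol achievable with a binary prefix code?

2 bits/symbol

Probabilities are the counts divided by 164.
Repeatedly combine the two least-probable nodes; the expected code length is the sum of the merged weights.
merge 29/164 + 39/164 → 17/41
merge 47/164 + 49/164 → 24/41
merge 17/41 + 24/41 → 1
L = 17/41 + 24/41 + 1 = 2 bits/symbol.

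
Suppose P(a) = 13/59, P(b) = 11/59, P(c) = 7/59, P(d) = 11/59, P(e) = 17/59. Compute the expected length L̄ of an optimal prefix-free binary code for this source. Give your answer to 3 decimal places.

2.305 bits/symbol

Repeatedly combine the two least-probable nodes; the expected code length is the sum of the merged weights.
merge 7/59 + 11/59 → 18/59
merge 11/59 + 13/59 → 24/59
merge 17/59 + 18/59 → 35/59
merge 24/59 + 35/59 → 1
L = 18/59 + 24/59 + 35/59 + 1 = 136/59 ≈ 2.305 bits/symbol.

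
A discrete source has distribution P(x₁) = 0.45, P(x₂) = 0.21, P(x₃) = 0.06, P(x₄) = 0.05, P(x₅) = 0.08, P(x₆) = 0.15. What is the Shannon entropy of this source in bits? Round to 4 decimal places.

2.1529 bits

H = −Σ pᵢ log₂ pᵢ.
−0.45·log₂(0.45) = 0.5184
−0.21·log₂(0.21) = 0.4728
−0.06·log₂(0.06) = 0.2435
−0.05·log₂(0.05) = 0.2161
−0.08·log₂(0.08) = 0.2915
−0.15·log₂(0.15) = 0.4105
Sum ≈ 2.1529 → 2.1529 bits.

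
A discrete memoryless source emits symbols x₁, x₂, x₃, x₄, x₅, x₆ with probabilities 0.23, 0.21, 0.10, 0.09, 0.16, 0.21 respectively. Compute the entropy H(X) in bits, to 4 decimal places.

H = −Σ pᵢ log₂ pᵢ.
−0.23·log₂(0.23) = 0.4877
−0.21·log₂(0.21) = 0.4728
−0.10·log₂(0.10) = 0.3322
−0.09·log₂(0.09) = 0.3127
−0.16·log₂(0.16) = 0.4230
−0.21·log₂(0.21) = 0.4728
Sum ≈ 2.5012 → 2.5012 bits.

2.5012 bits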